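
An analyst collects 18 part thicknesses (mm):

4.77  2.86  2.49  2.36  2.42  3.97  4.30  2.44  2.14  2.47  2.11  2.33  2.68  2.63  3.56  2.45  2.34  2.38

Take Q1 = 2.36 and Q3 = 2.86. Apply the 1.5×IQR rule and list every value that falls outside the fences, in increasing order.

3.97, 4.30, 4.77

IQR = Q3 − Q1 = 2.86 − 2.36 = 0.50.
Lower fence = Q1 − 1.5·IQR = 2.36 − 0.75 = 1.61.
Upper fence = Q3 + 1.5·IQR = 2.86 + 0.75 = 3.61.
3.97 > 3.61 → outlier.
4.30 > 3.61 → outlier.
4.77 > 3.61 → outlier.
All remaining values lie within [1.61, 3.61].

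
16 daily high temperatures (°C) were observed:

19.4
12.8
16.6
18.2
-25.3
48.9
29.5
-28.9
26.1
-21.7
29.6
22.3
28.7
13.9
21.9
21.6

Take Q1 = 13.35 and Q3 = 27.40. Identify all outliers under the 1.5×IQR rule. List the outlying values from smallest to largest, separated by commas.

-28.9, -25.3, -21.7, 48.9

IQR = Q3 − Q1 = 27.40 − 13.35 = 14.05.
Lower fence = Q1 − 1.5·IQR = 13.35 − 21.075 = -7.725.
Upper fence = Q3 + 1.5·IQR = 27.40 + 21.075 = 48.475.
-28.9 < -7.725 → outlier.
-25.3 < -7.725 → outlier.
-21.7 < -7.725 → outlier.
48.9 > 48.475 → outlier.
All remaining values lie within [-7.725, 48.475].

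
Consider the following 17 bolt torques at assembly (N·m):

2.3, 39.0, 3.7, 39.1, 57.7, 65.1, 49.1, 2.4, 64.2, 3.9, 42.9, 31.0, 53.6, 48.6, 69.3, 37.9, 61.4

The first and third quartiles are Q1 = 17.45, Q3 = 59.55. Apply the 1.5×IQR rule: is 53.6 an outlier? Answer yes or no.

no

IQR = Q3 − Q1 = 59.55 − 17.45 = 42.10.
Lower fence = Q1 − 1.5·IQR = 17.45 − 63.15 = -45.70.
Upper fence = Q3 + 1.5·IQR = 59.55 + 63.15 = 122.70.
53.6 lies within [-45.70, 122.70].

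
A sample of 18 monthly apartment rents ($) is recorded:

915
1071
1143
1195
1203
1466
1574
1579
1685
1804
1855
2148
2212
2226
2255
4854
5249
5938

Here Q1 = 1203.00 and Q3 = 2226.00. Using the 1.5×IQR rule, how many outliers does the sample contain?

3

IQR = 1023.00; fences at 1203.00 − 1534.50 = -331.50 and 2226.00 + 1534.50 = 3760.50.
Outside the cutoffs: 4854, 5249, 5938.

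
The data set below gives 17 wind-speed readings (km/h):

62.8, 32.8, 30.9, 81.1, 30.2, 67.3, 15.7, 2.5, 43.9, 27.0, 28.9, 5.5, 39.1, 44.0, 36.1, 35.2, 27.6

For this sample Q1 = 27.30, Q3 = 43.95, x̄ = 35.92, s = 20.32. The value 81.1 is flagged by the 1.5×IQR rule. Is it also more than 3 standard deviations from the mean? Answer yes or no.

z = (81.1 − 35.92) / 20.32 = 2.22.
|z| = 2.22 ≤ 3.

no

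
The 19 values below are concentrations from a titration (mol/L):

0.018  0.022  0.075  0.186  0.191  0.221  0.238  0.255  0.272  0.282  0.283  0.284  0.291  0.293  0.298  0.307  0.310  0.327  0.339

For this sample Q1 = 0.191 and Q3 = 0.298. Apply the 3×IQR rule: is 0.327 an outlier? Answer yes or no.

no

IQR = Q3 − Q1 = 0.298 − 0.191 = 0.107.
Lower fence = Q1 − 3·IQR = 0.191 − 0.321 = -0.130.
Upper fence = Q3 + 3·IQR = 0.298 + 0.321 = 0.619.
0.327 lies within [-0.130, 0.619].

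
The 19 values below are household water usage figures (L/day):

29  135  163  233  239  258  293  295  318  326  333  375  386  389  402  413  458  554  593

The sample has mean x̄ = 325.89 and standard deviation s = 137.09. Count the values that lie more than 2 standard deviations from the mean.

Cutoffs: x̄ ± 2s = [51.71, 600.07].
Outside the cutoffs: 29.

1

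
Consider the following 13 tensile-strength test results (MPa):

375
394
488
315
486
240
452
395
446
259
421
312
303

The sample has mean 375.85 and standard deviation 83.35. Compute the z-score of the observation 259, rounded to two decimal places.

-1.40

z = (259 − 375.85) / 83.35 = -1.40.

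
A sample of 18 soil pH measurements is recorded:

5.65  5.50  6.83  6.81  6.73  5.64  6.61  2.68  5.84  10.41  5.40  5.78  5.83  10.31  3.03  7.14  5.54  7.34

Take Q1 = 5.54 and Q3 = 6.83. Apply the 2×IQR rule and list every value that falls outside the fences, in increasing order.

2.68, 10.31, 10.41

IQR = Q3 − Q1 = 6.83 − 5.54 = 1.29.
Lower fence = Q1 − 2·IQR = 5.54 − 2.58 = 2.96.
Upper fence = Q3 + 2·IQR = 6.83 + 2.58 = 9.41.
2.68 < 2.96 → outlier.
10.31 > 9.41 → outlier.
10.41 > 9.41 → outlier.
All remaining values lie within [2.96, 9.41].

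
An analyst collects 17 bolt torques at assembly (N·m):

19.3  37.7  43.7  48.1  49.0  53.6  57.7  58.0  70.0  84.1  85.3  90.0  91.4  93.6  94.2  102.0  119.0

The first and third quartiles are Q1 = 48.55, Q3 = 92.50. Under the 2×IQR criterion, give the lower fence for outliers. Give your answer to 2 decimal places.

IQR = Q3 − Q1 = 92.50 − 48.55 = 43.95.
Lower fence = Q1 − 2·IQR = 48.55 − 87.90 = -39.35.
Upper fence = Q3 + 2·IQR = 92.50 + 87.90 = 180.40.

-39.35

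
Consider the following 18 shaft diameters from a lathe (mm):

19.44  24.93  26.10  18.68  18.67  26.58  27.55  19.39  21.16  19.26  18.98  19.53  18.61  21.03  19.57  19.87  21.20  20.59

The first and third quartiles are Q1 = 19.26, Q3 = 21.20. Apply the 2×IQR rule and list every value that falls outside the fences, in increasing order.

IQR = Q3 − Q1 = 21.20 − 19.26 = 1.94.
Lower fence = Q1 − 2·IQR = 19.26 − 3.88 = 15.38.
Upper fence = Q3 + 2·IQR = 21.20 + 3.88 = 25.08.
26.10 > 25.08 → outlier.
26.58 > 25.08 → outlier.
27.55 > 25.08 → outlier.
All remaining values lie within [15.38, 25.08].

26.10, 26.58, 27.55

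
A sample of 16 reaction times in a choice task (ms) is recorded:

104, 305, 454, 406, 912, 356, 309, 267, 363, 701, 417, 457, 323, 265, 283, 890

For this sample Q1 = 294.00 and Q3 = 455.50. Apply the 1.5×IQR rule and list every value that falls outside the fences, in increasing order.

701, 890, 912

IQR = Q3 − Q1 = 455.50 − 294.00 = 161.50.
Lower fence = Q1 − 1.5·IQR = 294.00 − 242.25 = 51.75.
Upper fence = Q3 + 1.5·IQR = 455.50 + 242.25 = 697.75.
701 > 697.75 → outlier.
890 > 697.75 → outlier.
912 > 697.75 → outlier.
All remaining values lie within [51.75, 697.75].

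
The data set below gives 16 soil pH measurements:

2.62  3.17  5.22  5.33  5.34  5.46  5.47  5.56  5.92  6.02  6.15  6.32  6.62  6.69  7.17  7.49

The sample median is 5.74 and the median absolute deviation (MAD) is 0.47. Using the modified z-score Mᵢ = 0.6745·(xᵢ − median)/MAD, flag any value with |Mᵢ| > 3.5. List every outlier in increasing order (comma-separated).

|Mᵢ| > 3.5 ⇔ |xᵢ − 5.74| > 3.5·0.47/0.6745 = 2.44.
So outliers lie outside [3.30, 8.18].
2.62: M = -4.48 → outlier.
3.17: M = -3.69 → outlier.

2.62, 3.17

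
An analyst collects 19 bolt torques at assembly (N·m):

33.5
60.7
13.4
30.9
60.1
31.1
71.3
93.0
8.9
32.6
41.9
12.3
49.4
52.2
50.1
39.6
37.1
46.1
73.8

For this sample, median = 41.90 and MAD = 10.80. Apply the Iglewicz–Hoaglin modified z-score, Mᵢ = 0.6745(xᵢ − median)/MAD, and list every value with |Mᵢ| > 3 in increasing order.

93.0

|Mᵢ| > 3 ⇔ |xᵢ − 41.90| > 3·10.80/0.6745 = 48.04.
So outliers lie outside [-6.14, 89.94].
93.0: M = 3.19 → outlier.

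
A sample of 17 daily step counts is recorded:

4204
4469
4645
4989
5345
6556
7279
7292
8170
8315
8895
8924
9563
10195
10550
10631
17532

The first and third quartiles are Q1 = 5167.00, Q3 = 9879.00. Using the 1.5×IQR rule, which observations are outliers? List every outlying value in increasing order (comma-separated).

17532

IQR = Q3 − Q1 = 9879.00 − 5167.00 = 4712.00.
Lower fence = Q1 − 1.5·IQR = 5167.00 − 7068.00 = -1901.00.
Upper fence = Q3 + 1.5·IQR = 9879.00 + 7068.00 = 16947.00.
17532 > 16947.00 → outlier.
All remaining values lie within [-1901.00, 16947.00].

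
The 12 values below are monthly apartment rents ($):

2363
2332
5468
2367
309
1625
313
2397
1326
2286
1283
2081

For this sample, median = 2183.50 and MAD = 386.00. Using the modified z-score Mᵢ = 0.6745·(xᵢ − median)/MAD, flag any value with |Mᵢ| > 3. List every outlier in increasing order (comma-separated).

|Mᵢ| > 3 ⇔ |xᵢ − 2183.50| > 3·386.00/0.6745 = 1716.83.
So outliers lie outside [466.67, 3900.33].
309: M = -3.28 → outlier.
313: M = -3.27 → outlier.
5468: M = 5.74 → outlier.

309, 313, 5468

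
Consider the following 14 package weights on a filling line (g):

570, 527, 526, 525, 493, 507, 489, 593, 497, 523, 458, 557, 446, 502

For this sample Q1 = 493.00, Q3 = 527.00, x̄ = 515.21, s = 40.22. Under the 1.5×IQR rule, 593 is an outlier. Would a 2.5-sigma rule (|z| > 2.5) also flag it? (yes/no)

z = (593 − 515.21) / 40.22 = 1.93.
|z| = 1.93 ≤ 2.5.

no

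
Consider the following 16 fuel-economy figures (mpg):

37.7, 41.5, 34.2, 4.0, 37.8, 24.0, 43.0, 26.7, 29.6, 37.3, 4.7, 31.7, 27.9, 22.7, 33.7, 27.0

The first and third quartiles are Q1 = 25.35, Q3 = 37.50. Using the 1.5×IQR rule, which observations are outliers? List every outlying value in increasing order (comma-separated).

IQR = Q3 − Q1 = 37.50 − 25.35 = 12.15.
Lower fence = Q1 − 1.5·IQR = 25.35 − 18.225 = 7.125.
Upper fence = Q3 + 1.5·IQR = 37.50 + 18.225 = 55.725.
4.0 < 7.125 → outlier.
4.7 < 7.125 → outlier.
All remaining values lie within [7.125, 55.725].

4.0, 4.7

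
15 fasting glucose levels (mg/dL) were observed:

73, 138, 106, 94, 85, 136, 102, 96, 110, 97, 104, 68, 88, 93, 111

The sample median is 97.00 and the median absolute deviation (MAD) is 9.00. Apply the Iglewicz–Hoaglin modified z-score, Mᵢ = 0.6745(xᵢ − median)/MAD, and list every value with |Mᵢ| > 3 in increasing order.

|Mᵢ| > 3 ⇔ |xᵢ − 97.00| > 3·9.00/0.6745 = 40.03.
So outliers lie outside [56.97, 137.03].
138: M = 3.07 → outlier.

138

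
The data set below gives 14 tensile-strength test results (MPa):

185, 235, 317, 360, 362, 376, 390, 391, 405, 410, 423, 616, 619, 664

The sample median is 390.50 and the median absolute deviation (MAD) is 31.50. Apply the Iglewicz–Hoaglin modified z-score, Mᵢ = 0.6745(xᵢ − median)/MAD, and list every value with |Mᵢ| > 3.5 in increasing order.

|Mᵢ| > 3.5 ⇔ |xᵢ − 390.50| > 3.5·31.50/0.6745 = 163.45.
So outliers lie outside [227.05, 553.95].
185: M = -4.40 → outlier.
616: M = 4.83 → outlier.
619: M = 4.89 → outlier.
664: M = 5.86 → outlier.

185, 616, 619, 664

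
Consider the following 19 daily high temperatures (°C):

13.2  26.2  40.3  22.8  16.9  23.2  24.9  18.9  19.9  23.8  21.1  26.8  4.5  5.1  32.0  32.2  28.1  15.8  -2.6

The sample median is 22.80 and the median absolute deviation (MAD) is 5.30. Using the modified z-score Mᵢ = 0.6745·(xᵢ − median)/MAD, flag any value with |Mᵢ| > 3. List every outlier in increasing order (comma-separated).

-2.6

|Mᵢ| > 3 ⇔ |xᵢ − 22.80| > 3·5.30/0.6745 = 23.57.
So outliers lie outside [-0.77, 46.37].
-2.6: M = -3.23 → outlier.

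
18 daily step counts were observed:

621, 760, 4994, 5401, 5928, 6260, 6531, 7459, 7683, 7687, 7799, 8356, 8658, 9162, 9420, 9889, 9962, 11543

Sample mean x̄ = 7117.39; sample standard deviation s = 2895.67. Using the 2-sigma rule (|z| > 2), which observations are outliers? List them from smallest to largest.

621, 760

Cutoffs at x̄ ± 2s: 7117.39 ± 2·2895.67 = [1326.05, 12908.73].
621: z = -2.24, |z| > 2 → outlier.
760: z = -2.20, |z| > 2 → outlier.
Every other value lies within [1326.05, 12908.73].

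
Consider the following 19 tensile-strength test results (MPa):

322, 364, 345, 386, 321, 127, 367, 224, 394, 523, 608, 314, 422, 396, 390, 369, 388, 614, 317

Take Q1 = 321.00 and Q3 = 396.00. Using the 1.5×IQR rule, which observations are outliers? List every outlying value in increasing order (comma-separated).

127, 523, 608, 614

IQR = Q3 − Q1 = 396.00 − 321.00 = 75.00.
Lower fence = Q1 − 1.5·IQR = 321.00 − 112.50 = 208.50.
Upper fence = Q3 + 1.5·IQR = 396.00 + 112.50 = 508.50.
127 < 208.50 → outlier.
523 > 508.50 → outlier.
608 > 508.50 → outlier.
614 > 508.50 → outlier.
All remaining values lie within [208.50, 508.50].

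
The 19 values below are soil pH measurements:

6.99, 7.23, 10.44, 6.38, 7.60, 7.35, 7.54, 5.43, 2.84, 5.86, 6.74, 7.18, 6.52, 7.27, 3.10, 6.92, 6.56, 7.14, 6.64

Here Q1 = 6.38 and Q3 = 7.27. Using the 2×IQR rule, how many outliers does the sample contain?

3

IQR = 0.89; fences at 6.38 − 1.78 = 4.60 and 7.27 + 1.78 = 9.05.
Outside the cutoffs: 2.84, 3.10, 10.44.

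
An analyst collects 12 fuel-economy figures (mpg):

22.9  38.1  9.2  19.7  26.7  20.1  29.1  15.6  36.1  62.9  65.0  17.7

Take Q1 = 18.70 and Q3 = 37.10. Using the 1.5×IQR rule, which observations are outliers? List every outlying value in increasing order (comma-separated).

65.0

IQR = Q3 − Q1 = 37.10 − 18.70 = 18.40.
Lower fence = Q1 − 1.5·IQR = 18.70 − 27.60 = -8.90.
Upper fence = Q3 + 1.5·IQR = 37.10 + 27.60 = 64.70.
65.0 > 64.70 → outlier.
All remaining values lie within [-8.90, 64.70].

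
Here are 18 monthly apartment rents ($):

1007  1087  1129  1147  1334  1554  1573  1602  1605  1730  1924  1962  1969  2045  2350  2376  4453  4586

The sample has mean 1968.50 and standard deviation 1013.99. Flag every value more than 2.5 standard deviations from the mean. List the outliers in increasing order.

Cutoffs at x̄ ± 2.5s: 1968.50 ± 2.5·1013.99 = [-566.475, 4503.475].
4586: z = 2.58, |z| > 2.5 → outlier.
Every other value lies within [-566.475, 4503.475].

4586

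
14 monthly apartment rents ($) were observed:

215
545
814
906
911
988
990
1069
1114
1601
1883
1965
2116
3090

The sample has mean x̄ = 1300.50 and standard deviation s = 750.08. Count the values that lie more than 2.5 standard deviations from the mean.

0

Cutoffs: x̄ ± 2.5s = [-574.70, 3175.70].
Every value lies within the cutoffs.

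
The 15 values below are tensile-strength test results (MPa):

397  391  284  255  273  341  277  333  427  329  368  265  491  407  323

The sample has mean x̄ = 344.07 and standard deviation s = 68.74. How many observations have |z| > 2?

Cutoffs: x̄ ± 2s = [206.59, 481.55].
Outside the cutoffs: 491.

1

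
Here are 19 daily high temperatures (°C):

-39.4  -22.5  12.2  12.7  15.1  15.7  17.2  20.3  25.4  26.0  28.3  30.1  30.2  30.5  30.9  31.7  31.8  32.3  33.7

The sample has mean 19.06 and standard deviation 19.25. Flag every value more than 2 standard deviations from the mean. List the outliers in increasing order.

-39.4, -22.5

Cutoffs at x̄ ± 2s: 19.06 ± 2·19.25 = [-19.44, 57.56].
-39.4: z = -3.04, |z| > 2 → outlier.
-22.5: z = -2.16, |z| > 2 → outlier.
Every other value lies within [-19.44, 57.56].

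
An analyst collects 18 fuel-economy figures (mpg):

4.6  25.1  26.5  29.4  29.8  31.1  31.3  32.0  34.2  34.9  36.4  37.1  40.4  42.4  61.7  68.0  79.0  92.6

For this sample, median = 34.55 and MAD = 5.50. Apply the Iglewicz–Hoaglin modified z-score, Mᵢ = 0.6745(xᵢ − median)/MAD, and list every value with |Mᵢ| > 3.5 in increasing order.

4.6, 68.0, 79.0, 92.6

|Mᵢ| > 3.5 ⇔ |xᵢ − 34.55| > 3.5·5.50/0.6745 = 28.54.
So outliers lie outside [6.01, 63.09].
4.6: M = -3.67 → outlier.
68.0: M = 4.10 → outlier.
79.0: M = 5.45 → outlier.
92.6: M = 7.12 → outlier.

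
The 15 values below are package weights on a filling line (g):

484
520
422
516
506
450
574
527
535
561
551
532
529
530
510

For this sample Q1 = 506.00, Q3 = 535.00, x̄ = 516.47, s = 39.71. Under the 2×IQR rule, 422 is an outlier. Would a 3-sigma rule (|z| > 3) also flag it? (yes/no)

no

z = (422 − 516.47) / 39.71 = -2.38.
|z| = 2.38 ≤ 3.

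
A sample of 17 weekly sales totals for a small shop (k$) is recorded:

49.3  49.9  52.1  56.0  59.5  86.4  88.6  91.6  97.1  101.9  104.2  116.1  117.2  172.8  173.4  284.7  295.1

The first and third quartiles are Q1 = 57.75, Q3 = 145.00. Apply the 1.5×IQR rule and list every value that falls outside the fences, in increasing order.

284.7, 295.1

IQR = Q3 − Q1 = 145.00 − 57.75 = 87.25.
Lower fence = Q1 − 1.5·IQR = 57.75 − 130.875 = -73.125.
Upper fence = Q3 + 1.5·IQR = 145.00 + 130.875 = 275.875.
284.7 > 275.875 → outlier.
295.1 > 275.875 → outlier.
All remaining values lie within [-73.125, 275.875].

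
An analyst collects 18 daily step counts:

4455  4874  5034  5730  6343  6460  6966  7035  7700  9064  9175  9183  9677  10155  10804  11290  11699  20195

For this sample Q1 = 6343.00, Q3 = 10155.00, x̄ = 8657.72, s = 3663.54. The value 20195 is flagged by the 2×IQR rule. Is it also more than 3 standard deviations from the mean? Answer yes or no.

yes

z = (20195 − 8657.72) / 3663.54 = 3.15.
|z| = 3.15 > 3.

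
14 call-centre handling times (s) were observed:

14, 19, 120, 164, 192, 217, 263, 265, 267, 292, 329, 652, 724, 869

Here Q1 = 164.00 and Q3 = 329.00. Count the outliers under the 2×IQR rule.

2

IQR = 165.00; fences at 164.00 − 330.00 = -166.00 and 329.00 + 330.00 = 659.00.
Outside the cutoffs: 724, 869.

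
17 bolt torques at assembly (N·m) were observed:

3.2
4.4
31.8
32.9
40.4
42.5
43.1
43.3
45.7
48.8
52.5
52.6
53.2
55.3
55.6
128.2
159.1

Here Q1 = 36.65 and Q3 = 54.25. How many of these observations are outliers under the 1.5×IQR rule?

4

IQR = 17.60; fences at 36.65 − 26.40 = 10.25 and 54.25 + 26.40 = 80.65.
Outside the cutoffs: 3.2, 4.4, 128.2, 159.1.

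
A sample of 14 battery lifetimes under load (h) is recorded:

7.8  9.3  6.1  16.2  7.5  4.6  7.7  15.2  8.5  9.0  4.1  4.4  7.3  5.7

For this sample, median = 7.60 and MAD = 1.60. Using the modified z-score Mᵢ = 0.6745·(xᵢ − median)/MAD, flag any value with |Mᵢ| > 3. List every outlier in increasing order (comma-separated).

|Mᵢ| > 3 ⇔ |xᵢ − 7.60| > 3·1.60/0.6745 = 7.12.
So outliers lie outside [0.48, 14.72].
15.2: M = 3.20 → outlier.
16.2: M = 3.63 → outlier.

15.2, 16.2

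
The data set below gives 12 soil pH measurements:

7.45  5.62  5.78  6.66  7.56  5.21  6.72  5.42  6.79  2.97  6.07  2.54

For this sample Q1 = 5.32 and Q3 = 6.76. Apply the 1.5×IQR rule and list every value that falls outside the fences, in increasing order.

IQR = Q3 − Q1 = 6.76 − 5.32 = 1.44.
Lower fence = Q1 − 1.5·IQR = 5.32 − 2.16 = 3.16.
Upper fence = Q3 + 1.5·IQR = 6.76 + 2.16 = 8.92.
2.54 < 3.16 → outlier.
2.97 < 3.16 → outlier.
All remaining values lie within [3.16, 8.92].

2.54, 2.97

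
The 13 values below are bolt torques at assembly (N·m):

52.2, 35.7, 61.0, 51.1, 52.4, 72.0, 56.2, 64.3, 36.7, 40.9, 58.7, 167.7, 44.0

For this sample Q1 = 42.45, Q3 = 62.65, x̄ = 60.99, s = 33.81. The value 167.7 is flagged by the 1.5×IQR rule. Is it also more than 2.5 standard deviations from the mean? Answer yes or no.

z = (167.7 − 60.99) / 33.81 = 3.16.
|z| = 3.16 > 2.5.

yes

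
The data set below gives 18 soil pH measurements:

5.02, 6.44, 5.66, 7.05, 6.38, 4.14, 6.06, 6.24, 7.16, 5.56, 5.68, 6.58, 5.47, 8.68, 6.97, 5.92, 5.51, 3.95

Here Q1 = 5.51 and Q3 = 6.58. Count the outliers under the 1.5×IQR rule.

1

IQR = 1.07; fences at 5.51 − 1.605 = 3.905 and 6.58 + 1.605 = 8.185.
Outside the cutoffs: 8.68.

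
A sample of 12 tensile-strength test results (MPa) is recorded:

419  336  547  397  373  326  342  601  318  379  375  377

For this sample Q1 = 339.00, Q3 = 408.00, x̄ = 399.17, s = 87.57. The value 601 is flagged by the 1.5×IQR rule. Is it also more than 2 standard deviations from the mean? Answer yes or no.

yes

z = (601 − 399.17) / 87.57 = 2.30.
|z| = 2.30 > 2.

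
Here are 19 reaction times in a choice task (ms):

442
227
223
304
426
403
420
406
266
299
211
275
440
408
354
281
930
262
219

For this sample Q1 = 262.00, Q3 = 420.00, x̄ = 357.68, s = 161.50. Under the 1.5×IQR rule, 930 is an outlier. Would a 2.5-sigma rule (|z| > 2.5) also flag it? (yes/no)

z = (930 − 357.68) / 161.50 = 3.54.
|z| = 3.54 > 2.5.

yes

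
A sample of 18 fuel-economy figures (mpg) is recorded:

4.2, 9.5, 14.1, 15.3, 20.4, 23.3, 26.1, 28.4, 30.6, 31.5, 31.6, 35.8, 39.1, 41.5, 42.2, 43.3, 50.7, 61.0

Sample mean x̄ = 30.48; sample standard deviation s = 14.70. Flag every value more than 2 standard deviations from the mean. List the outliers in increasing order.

61.0

Cutoffs at x̄ ± 2s: 30.48 ± 2·14.70 = [1.08, 59.88].
61.0: z = 2.08, |z| > 2 → outlier.
Every other value lies within [1.08, 59.88].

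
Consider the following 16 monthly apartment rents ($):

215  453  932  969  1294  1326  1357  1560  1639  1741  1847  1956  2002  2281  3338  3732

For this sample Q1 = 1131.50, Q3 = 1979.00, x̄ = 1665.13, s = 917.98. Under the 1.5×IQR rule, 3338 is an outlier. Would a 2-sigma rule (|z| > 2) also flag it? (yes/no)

no

z = (3338 − 1665.13) / 917.98 = 1.82.
|z| = 1.82 ≤ 2.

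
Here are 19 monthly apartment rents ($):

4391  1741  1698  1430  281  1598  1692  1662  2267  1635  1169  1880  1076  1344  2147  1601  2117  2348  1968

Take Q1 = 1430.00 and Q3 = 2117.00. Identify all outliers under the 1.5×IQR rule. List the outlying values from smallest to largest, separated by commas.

281, 4391

IQR = Q3 − Q1 = 2117.00 − 1430.00 = 687.00.
Lower fence = Q1 − 1.5·IQR = 1430.00 − 1030.50 = 399.50.
Upper fence = Q3 + 1.5·IQR = 2117.00 + 1030.50 = 3147.50.
281 < 399.50 → outlier.
4391 > 3147.50 → outlier.
All remaining values lie within [399.50, 3147.50].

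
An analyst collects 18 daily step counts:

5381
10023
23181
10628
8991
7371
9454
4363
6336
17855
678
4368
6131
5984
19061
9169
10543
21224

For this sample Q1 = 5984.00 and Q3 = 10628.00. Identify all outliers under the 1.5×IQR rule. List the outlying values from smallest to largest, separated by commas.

17855, 19061, 21224, 23181

IQR = Q3 − Q1 = 10628.00 − 5984.00 = 4644.00.
Lower fence = Q1 − 1.5·IQR = 5984.00 − 6966.00 = -982.00.
Upper fence = Q3 + 1.5·IQR = 10628.00 + 6966.00 = 17594.00.
17855 > 17594.00 → outlier.
19061 > 17594.00 → outlier.
21224 > 17594.00 → outlier.
23181 > 17594.00 → outlier.
All remaining values lie within [-982.00, 17594.00].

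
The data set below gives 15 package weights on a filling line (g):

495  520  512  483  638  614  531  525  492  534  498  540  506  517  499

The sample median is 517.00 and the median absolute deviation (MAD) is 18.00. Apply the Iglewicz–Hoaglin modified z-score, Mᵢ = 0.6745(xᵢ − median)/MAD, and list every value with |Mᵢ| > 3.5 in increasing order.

614, 638

|Mᵢ| > 3.5 ⇔ |xᵢ − 517.00| > 3.5·18.00/0.6745 = 93.40.
So outliers lie outside [423.60, 610.40].
614: M = 3.63 → outlier.
638: M = 4.53 → outlier.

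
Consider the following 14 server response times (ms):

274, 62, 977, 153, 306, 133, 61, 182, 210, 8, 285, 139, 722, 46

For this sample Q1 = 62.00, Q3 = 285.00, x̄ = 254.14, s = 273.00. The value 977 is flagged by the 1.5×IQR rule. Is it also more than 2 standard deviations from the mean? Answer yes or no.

yes

z = (977 − 254.14) / 273.00 = 2.65.
|z| = 2.65 > 2.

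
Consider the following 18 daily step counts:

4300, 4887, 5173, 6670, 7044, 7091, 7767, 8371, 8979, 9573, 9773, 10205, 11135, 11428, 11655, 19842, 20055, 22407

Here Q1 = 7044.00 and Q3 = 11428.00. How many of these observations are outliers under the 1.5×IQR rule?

IQR = 4384.00; fences at 7044.00 − 6576.00 = 468.00 and 11428.00 + 6576.00 = 18004.00.
Outside the cutoffs: 19842, 20055, 22407.

3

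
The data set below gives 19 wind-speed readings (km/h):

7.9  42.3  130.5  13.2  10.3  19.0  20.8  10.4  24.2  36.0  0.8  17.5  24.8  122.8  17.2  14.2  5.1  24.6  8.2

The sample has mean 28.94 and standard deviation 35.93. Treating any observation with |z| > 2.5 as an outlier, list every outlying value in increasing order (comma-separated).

Cutoffs at x̄ ± 2.5s: 28.94 ± 2.5·35.93 = [-60.885, 118.765].
122.8: z = 2.61, |z| > 2.5 → outlier.
130.5: z = 2.83, |z| > 2.5 → outlier.
Every other value lies within [-60.885, 118.765].

122.8, 130.5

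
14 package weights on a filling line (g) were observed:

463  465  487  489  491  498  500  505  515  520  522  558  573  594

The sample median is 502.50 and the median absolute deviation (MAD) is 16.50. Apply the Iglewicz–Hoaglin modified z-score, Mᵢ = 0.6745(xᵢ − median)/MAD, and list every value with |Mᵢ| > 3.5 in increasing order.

594

|Mᵢ| > 3.5 ⇔ |xᵢ − 502.50| > 3.5·16.50/0.6745 = 85.62.
So outliers lie outside [416.88, 588.12].
594: M = 3.74 → outlier.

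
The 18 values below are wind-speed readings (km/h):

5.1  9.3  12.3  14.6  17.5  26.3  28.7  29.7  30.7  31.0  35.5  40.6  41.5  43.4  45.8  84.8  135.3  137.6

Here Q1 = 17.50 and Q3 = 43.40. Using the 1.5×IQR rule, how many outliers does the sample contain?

3

IQR = 25.90; fences at 17.50 − 38.85 = -21.35 and 43.40 + 38.85 = 82.25.
Outside the cutoffs: 84.8, 135.3, 137.6.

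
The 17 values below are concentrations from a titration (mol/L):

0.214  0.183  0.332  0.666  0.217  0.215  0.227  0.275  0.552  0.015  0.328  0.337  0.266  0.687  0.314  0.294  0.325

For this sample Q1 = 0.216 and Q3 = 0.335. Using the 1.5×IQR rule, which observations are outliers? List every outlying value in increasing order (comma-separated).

0.015, 0.552, 0.666, 0.687

IQR = Q3 − Q1 = 0.335 − 0.216 = 0.119.
Lower fence = Q1 − 1.5·IQR = 0.216 − 0.1785 = 0.0375.
Upper fence = Q3 + 1.5·IQR = 0.335 + 0.1785 = 0.5135.
0.015 < 0.0375 → outlier.
0.552 > 0.5135 → outlier.
0.666 > 0.5135 → outlier.
0.687 > 0.5135 → outlier.
All remaining values lie within [0.0375, 0.5135].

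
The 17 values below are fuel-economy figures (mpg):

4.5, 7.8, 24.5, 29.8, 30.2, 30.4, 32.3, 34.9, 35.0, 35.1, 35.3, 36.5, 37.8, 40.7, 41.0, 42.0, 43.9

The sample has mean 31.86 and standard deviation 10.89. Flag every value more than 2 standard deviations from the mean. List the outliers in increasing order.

4.5, 7.8

Cutoffs at x̄ ± 2s: 31.86 ± 2·10.89 = [10.08, 53.64].
4.5: z = -2.51, |z| > 2 → outlier.
7.8: z = -2.21, |z| > 2 → outlier.
Every other value lies within [10.08, 53.64].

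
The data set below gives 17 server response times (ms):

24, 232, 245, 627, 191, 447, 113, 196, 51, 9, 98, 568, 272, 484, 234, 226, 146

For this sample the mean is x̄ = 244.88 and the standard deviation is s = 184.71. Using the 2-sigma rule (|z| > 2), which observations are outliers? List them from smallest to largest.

Cutoffs at x̄ ± 2s: 244.88 ± 2·184.71 = [-124.54, 614.30].
627: z = 2.07, |z| > 2 → outlier.
Every other value lies within [-124.54, 614.30].

627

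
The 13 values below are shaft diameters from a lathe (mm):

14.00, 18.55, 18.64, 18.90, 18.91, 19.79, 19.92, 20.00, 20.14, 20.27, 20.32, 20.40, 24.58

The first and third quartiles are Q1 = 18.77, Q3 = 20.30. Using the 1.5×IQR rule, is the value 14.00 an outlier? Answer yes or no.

IQR = Q3 − Q1 = 20.30 − 18.77 = 1.53.
Lower fence = Q1 − 1.5·IQR = 18.77 − 2.295 = 16.475.
Upper fence = Q3 + 1.5·IQR = 20.30 + 2.295 = 22.595.
14.00 lies below the lower fence.

yes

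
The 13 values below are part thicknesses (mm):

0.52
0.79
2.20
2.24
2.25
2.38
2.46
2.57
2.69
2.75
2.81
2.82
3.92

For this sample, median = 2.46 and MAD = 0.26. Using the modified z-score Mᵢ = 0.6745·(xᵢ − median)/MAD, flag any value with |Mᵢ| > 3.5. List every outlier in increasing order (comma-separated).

|Mᵢ| > 3.5 ⇔ |xᵢ − 2.46| > 3.5·0.26/0.6745 = 1.35.
So outliers lie outside [1.11, 3.81].
0.52: M = -5.03 → outlier.
0.79: M = -4.33 → outlier.
3.92: M = 3.79 → outlier.

0.52, 0.79, 3.92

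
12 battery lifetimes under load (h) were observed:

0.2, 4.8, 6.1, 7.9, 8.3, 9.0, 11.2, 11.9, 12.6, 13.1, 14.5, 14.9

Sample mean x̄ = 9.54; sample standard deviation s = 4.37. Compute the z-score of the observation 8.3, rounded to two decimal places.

-0.28

z = (8.3 − 9.54) / 4.37 = -0.28.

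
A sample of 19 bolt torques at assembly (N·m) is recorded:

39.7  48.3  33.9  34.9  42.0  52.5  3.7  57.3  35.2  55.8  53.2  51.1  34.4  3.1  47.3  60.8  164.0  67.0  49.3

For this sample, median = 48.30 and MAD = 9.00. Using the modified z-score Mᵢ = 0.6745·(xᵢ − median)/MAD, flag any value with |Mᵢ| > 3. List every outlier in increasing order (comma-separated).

3.1, 3.7, 164.0

|Mᵢ| > 3 ⇔ |xᵢ − 48.30| > 3·9.00/0.6745 = 40.03.
So outliers lie outside [8.27, 88.33].
3.1: M = -3.39 → outlier.
3.7: M = -3.34 → outlier.
164.0: M = 8.67 → outlier.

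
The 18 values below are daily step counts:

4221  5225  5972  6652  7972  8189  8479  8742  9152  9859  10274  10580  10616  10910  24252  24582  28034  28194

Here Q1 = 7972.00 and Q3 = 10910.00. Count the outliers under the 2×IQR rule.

IQR = 2938.00; fences at 7972.00 − 5876.00 = 2096.00 and 10910.00 + 5876.00 = 16786.00.
Outside the cutoffs: 24252, 24582, 28034, 28194.

4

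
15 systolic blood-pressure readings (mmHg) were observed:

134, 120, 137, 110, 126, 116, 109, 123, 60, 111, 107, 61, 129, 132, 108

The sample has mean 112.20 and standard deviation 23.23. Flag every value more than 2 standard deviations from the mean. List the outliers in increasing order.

60, 61

Cutoffs at x̄ ± 2s: 112.20 ± 2·23.23 = [65.74, 158.66].
60: z = -2.25, |z| > 2 → outlier.
61: z = -2.20, |z| > 2 → outlier.
Every other value lies within [65.74, 158.66].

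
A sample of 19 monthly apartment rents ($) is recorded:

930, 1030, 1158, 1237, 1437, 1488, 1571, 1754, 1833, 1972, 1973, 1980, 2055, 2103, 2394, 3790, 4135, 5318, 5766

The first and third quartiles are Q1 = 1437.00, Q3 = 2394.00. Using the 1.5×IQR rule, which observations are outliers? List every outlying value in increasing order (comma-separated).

4135, 5318, 5766

IQR = Q3 − Q1 = 2394.00 − 1437.00 = 957.00.
Lower fence = Q1 − 1.5·IQR = 1437.00 − 1435.50 = 1.50.
Upper fence = Q3 + 1.5·IQR = 2394.00 + 1435.50 = 3829.50.
4135 > 3829.50 → outlier.
5318 > 3829.50 → outlier.
5766 > 3829.50 → outlier.
All remaining values lie within [1.50, 3829.50].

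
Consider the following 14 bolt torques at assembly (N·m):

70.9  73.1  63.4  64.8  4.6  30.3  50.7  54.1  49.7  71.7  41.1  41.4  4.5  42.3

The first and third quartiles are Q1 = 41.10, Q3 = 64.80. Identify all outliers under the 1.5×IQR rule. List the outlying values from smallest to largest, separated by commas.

4.5, 4.6

IQR = Q3 − Q1 = 64.80 − 41.10 = 23.70.
Lower fence = Q1 − 1.5·IQR = 41.10 − 35.55 = 5.55.
Upper fence = Q3 + 1.5·IQR = 64.80 + 35.55 = 100.35.
4.5 < 5.55 → outlier.
4.6 < 5.55 → outlier.
All remaining values lie within [5.55, 100.35].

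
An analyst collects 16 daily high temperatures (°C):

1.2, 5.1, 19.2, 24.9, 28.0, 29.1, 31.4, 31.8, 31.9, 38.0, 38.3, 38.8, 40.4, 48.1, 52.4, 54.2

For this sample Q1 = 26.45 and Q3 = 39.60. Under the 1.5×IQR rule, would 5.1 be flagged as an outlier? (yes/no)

yes

IQR = Q3 − Q1 = 39.60 − 26.45 = 13.15.
Lower fence = Q1 − 1.5·IQR = 26.45 − 19.725 = 6.725.
Upper fence = Q3 + 1.5·IQR = 39.60 + 19.725 = 59.325.
5.1 lies below the lower fence.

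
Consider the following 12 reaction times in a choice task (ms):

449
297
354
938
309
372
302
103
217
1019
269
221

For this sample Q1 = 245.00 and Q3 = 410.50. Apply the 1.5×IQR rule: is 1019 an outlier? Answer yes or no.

IQR = Q3 − Q1 = 410.50 − 245.00 = 165.50.
Lower fence = Q1 − 1.5·IQR = 245.00 − 248.25 = -3.25.
Upper fence = Q3 + 1.5·IQR = 410.50 + 248.25 = 658.75.
1019 lies above the upper fence.

yes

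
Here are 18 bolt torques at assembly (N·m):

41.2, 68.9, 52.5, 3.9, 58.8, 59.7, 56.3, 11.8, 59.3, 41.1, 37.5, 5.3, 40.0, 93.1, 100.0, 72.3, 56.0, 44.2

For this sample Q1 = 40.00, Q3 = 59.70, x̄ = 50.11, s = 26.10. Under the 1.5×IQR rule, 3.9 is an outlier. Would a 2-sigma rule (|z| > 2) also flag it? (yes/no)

no

z = (3.9 − 50.11) / 26.10 = -1.77.
|z| = 1.77 ≤ 2.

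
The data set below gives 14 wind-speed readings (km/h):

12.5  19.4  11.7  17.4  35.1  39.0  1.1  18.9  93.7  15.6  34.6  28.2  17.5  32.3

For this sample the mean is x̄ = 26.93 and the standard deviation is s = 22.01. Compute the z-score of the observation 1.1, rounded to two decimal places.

-1.17

z = (1.1 − 26.93) / 22.01 = -1.17.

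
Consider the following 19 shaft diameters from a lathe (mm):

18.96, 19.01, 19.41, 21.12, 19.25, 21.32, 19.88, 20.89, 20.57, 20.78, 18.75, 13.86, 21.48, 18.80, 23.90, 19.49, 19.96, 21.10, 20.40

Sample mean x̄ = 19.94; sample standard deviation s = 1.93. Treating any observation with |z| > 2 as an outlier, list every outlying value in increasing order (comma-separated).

Cutoffs at x̄ ± 2s: 19.94 ± 2·1.93 = [16.08, 23.80].
13.86: z = -3.15, |z| > 2 → outlier.
23.90: z = 2.05, |z| > 2 → outlier.
Every other value lies within [16.08, 23.80].

13.86, 23.90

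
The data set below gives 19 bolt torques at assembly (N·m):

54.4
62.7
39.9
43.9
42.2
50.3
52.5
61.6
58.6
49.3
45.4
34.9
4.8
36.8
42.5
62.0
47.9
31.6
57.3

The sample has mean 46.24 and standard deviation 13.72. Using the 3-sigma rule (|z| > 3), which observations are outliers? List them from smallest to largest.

Cutoffs at x̄ ± 3s: 46.24 ± 3·13.72 = [5.08, 87.40].
4.8: z = -3.02, |z| > 3 → outlier.
Every other value lies within [5.08, 87.40].

4.8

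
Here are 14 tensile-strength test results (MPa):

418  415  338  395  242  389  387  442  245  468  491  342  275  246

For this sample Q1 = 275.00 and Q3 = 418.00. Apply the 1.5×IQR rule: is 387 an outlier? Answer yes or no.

IQR = Q3 − Q1 = 418.00 − 275.00 = 143.00.
Lower fence = Q1 − 1.5·IQR = 275.00 − 214.50 = 60.50.
Upper fence = Q3 + 1.5·IQR = 418.00 + 214.50 = 632.50.
387 lies within [60.50, 632.50].

no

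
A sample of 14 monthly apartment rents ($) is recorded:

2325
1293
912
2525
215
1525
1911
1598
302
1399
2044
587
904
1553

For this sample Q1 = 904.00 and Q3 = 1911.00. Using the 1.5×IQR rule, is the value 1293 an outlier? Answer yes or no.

no

IQR = Q3 − Q1 = 1911.00 − 904.00 = 1007.00.
Lower fence = Q1 − 1.5·IQR = 904.00 − 1510.50 = -606.50.
Upper fence = Q3 + 1.5·IQR = 1911.00 + 1510.50 = 3421.50.
1293 lies within [-606.50, 3421.50].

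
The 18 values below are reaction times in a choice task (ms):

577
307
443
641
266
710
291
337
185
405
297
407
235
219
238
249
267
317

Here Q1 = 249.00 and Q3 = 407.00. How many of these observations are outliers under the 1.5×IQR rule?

1

IQR = 158.00; fences at 249.00 − 237.00 = 12.00 and 407.00 + 237.00 = 644.00.
Outside the cutoffs: 710.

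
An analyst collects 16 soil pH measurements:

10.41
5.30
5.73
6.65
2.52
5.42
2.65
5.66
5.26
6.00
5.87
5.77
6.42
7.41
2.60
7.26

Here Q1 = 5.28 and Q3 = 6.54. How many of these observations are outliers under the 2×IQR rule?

IQR = 1.26; fences at 5.28 − 2.52 = 2.76 and 6.54 + 2.52 = 9.06.
Outside the cutoffs: 2.52, 2.60, 2.65, 10.41.

4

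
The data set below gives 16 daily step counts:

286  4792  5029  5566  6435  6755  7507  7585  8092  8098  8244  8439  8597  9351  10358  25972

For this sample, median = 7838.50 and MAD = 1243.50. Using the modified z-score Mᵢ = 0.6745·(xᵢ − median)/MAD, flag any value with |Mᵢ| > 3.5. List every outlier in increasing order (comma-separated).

|Mᵢ| > 3.5 ⇔ |xᵢ − 7838.50| > 3.5·1243.50/0.6745 = 6452.56.
So outliers lie outside [1385.94, 14291.06].
286: M = -4.10 → outlier.
25972: M = 9.84 → outlier.

286, 25972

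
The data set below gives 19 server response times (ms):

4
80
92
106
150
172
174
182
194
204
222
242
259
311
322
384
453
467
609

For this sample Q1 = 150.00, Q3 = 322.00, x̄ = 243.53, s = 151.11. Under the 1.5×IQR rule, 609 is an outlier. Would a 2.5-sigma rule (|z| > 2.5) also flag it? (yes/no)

z = (609 − 243.53) / 151.11 = 2.42.
|z| = 2.42 ≤ 2.5.

no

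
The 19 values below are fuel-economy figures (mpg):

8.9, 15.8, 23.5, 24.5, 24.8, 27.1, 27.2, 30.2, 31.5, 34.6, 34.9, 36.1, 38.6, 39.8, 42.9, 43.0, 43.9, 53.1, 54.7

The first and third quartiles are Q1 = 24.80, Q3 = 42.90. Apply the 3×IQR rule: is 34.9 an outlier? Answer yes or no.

IQR = Q3 − Q1 = 42.90 − 24.80 = 18.10.
Lower fence = Q1 − 3·IQR = 24.80 − 54.30 = -29.50.
Upper fence = Q3 + 3·IQR = 42.90 + 54.30 = 97.20.
34.9 lies within [-29.50, 97.20].

no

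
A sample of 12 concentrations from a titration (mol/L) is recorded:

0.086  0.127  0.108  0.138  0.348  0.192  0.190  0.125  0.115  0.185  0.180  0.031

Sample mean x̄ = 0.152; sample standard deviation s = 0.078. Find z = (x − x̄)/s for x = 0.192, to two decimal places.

0.51

z = (0.192 − 0.152) / 0.078 = 0.51.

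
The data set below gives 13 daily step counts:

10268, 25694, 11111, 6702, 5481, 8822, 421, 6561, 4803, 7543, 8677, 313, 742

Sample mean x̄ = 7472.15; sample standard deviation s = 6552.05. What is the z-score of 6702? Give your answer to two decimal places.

z = (6702 − 7472.15) / 6552.05 = -0.12.

-0.12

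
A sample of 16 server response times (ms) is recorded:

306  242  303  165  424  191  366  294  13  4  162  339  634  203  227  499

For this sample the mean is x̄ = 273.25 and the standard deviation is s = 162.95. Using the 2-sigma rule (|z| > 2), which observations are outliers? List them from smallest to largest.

Cutoffs at x̄ ± 2s: 273.25 ± 2·162.95 = [-52.65, 599.15].
634: z = 2.21, |z| > 2 → outlier.
Every other value lies within [-52.65, 599.15].

634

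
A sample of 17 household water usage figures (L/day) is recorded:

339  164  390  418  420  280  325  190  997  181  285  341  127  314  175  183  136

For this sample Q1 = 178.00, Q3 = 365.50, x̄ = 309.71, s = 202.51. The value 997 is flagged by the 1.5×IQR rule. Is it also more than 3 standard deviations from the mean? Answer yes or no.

z = (997 − 309.71) / 202.51 = 3.39.
|z| = 3.39 > 3.

yes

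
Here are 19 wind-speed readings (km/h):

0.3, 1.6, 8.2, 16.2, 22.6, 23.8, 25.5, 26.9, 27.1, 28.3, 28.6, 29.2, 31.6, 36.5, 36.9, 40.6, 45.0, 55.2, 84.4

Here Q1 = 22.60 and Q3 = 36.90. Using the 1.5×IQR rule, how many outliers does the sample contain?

2

IQR = 14.30; fences at 22.60 − 21.45 = 1.15 and 36.90 + 21.45 = 58.35.
Outside the cutoffs: 0.3, 84.4.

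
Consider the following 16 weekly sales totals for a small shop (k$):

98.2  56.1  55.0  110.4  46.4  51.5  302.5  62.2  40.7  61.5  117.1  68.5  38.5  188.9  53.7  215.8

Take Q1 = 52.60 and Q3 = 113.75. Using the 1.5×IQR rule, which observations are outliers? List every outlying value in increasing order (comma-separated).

IQR = Q3 − Q1 = 113.75 − 52.60 = 61.15.
Lower fence = Q1 − 1.5·IQR = 52.60 − 91.725 = -39.125.
Upper fence = Q3 + 1.5·IQR = 113.75 + 91.725 = 205.475.
215.8 > 205.475 → outlier.
302.5 > 205.475 → outlier.
All remaining values lie within [-39.125, 205.475].

215.8, 302.5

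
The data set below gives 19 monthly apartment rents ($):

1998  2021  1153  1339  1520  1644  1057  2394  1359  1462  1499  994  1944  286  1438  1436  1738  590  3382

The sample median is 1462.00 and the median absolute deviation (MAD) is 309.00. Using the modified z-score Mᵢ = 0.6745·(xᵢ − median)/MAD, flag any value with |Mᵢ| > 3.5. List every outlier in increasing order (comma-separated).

|Mᵢ| > 3.5 ⇔ |xᵢ − 1462.00| > 3.5·309.00/0.6745 = 1603.41.
So outliers lie outside [-141.41, 3065.41].
3382: M = 4.19 → outlier.

3382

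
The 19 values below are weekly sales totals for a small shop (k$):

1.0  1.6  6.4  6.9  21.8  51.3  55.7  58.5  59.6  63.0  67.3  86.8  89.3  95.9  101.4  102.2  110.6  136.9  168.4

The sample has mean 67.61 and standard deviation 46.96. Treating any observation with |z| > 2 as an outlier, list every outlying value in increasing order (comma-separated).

Cutoffs at x̄ ± 2s: 67.61 ± 2·46.96 = [-26.31, 161.53].
168.4: z = 2.15, |z| > 2 → outlier.
Every other value lies within [-26.31, 161.53].

168.4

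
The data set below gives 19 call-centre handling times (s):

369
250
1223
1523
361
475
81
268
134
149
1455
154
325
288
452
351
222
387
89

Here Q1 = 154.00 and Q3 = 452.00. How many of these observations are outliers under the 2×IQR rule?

3

IQR = 298.00; fences at 154.00 − 596.00 = -442.00 and 452.00 + 596.00 = 1048.00.
Outside the cutoffs: 1223, 1455, 1523.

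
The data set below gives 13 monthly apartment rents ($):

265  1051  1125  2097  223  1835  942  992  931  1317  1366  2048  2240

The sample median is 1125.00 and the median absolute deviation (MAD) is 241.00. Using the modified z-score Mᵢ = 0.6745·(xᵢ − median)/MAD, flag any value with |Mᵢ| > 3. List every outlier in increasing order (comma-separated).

|Mᵢ| > 3 ⇔ |xᵢ − 1125.00| > 3·241.00/0.6745 = 1071.91.
So outliers lie outside [53.09, 2196.91].
2240: M = 3.12 → outlier.

2240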